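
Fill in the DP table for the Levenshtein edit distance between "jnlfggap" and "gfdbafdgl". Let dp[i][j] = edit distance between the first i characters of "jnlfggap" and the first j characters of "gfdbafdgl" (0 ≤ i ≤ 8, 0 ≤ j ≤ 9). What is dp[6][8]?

6

   ''  g  f  d  b  a  f  d  g  l
''  0  1  2  3  4  5  6  7  8  9
 j  1  1  2  3  4  5  6  7  8  9
 n  2  2  2  3  4  5  6  7  8  9
 l  3  3  3  3  4  5  6  7  8  8
 f  4  4  3  4  4  5  5  6  7  8
 g  5  4  4  4  5  5  6  6  6  7
 g  6  5  5  5  5  6  6  7  6  7
 a  7  6  6  6  6  5  6  7  7  7
 p  8  7  7  7  7  6  6  7  8  8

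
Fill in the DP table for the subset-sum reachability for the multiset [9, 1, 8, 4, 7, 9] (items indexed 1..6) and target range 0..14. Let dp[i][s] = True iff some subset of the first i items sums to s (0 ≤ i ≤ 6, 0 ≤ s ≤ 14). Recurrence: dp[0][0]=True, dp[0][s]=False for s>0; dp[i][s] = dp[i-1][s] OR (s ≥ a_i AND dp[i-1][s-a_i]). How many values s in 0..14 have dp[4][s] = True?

i\s   0   1   2   3   4   5   6   7   8   9  10  11  12  13  14
  0   T   F   F   F   F   F   F   F   F   F   F   F   F   F   F
  1   T   F   F   F   F   F   F   F   F   T   F   F   F   F   F
  2   T   T   F   F   F   F   F   F   F   T   T   F   F   F   F
  3   T   T   F   F   F   F   F   F   T   T   T   F   F   F   F
  4   T   T   F   F   T   T   F   F   T   T   T   F   T   T   T
  5   T   T   F   F   T   T   F   T   T   T   T   T   T   T   T
  6   T   T   F   F   T   T   F   T   T   T   T   T   T   T   T

10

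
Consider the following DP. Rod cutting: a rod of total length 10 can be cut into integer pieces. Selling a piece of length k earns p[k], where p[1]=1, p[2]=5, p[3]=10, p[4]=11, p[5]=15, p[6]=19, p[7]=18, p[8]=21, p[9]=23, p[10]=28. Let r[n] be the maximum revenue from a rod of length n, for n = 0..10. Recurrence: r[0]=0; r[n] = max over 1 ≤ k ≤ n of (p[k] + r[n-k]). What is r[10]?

31

   n    0    1    2    3    4    5    6    7    8    9   10
r[n]    0    1    5   10   11   15   20   21   25   30   31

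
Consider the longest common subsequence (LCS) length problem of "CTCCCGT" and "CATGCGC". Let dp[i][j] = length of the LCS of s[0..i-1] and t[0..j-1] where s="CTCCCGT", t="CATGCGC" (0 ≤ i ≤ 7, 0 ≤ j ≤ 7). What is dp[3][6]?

3

   ''  C  A  T  G  C  G  C
''  0  0  0  0  0  0  0  0
 C  0  1  1  1  1  1  1  1
 T  0  1  1  2  2  2  2  2
 C  0  1  1  2  2  3  3  3
 C  0  1  1  2  2  3  3  4
 C  0  1  1  2  2  3  3  4
 G  0  1  1  2  3  3  4  4
 T  0  1  1  2  3  3  4  4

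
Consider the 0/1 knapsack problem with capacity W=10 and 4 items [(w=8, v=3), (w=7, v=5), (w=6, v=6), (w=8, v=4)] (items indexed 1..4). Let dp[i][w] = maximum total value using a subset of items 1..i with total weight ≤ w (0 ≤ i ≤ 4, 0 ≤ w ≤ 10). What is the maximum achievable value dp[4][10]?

i\w   0   1   2   3   4   5   6   7   8   9  10
  0   0   0   0   0   0   0   0   0   0   0   0
  1   0   0   0   0   0   0   0   0   3   3   3
  2   0   0   0   0   0   0   0   5   5   5   5
  3   0   0   0   0   0   0   6   6   6   6   6
  4   0   0   0   0   0   0   6   6   6   6   6

6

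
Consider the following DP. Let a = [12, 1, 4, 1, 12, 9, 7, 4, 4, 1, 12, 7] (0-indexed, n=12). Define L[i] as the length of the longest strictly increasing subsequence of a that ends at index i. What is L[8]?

2

   i    0    1    2    3    4    5    6    7    8    9   10   11
a[i]   12    1    4    1   12    9    7    4    4    1   12    7
L[i]    1    1    2    1    3    3    3    2    2    1    4    3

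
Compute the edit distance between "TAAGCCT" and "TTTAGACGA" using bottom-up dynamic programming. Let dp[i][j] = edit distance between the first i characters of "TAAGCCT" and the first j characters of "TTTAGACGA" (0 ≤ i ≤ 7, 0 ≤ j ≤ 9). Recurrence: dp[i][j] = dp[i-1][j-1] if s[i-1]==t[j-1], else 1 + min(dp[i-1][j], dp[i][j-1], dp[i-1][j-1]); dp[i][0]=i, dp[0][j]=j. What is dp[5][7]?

   ''  T  T  T  A  G  A  C  G  A
''  0  1  2  3  4  5  6  7  8  9
 T  1  0  1  2  3  4  5  6  7  8
 A  2  1  1  2  2  3  4  5  6  7
 A  3  2  2  2  2  3  3  4  5  6
 G  4  3  3  3  3  2  3  4  4  5
 C  5  4  4  4  4  3  3  3  4  5
 C  6  5  5  5  5  4  4  3  4  5
 T  7  6  5  5  6  5  5  4  4  5

3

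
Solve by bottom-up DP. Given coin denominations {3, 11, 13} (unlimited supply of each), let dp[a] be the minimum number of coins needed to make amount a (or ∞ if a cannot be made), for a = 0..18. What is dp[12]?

4

 a  0  1  2  3  4  5  6  7  8  9 10 11 12 13 14 15 16 17 18
dp  0  -  -  1  -  -  2  -  -  3  -  1  4  1  2  5  2  3  6
(- denotes ∞ / unreachable)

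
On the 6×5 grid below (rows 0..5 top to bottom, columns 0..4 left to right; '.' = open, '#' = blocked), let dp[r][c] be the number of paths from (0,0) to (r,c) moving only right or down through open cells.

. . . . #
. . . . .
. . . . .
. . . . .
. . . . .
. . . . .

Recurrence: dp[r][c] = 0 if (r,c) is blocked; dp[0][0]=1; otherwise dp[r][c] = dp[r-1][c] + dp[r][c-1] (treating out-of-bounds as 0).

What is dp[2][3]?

r\c   0   1   2   3   4
  0   1   1   1   1   0
  1   1   2   3   4   4
  2   1   3   6  10  14
  3   1   4  10  20  34
  4   1   5  15  35  69
  5   1   6  21  56 125

10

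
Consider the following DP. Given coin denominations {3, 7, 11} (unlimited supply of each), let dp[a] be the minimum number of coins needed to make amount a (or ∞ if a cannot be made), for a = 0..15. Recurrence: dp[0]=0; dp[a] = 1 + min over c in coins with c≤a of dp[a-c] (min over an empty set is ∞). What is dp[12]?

 a  0  1  2  3  4  5  6  7  8  9 10 11 12 13 14 15
dp  0  -  -  1  -  -  2  1  -  3  2  1  4  3  2  5
(- denotes ∞ / unreachable)

4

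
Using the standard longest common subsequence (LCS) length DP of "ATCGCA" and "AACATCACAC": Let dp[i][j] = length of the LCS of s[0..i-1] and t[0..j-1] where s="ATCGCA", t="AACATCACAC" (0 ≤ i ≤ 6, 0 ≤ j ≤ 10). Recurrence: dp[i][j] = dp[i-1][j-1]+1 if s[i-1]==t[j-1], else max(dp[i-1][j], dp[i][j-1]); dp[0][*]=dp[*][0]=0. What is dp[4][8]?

   ''  A  A  C  A  T  C  A  C  A  C
''  0  0  0  0  0  0  0  0  0  0  0
 A  0  1  1  1  1  1  1  1  1  1  1
 T  0  1  1  1  1  2  2  2  2  2  2
 C  0  1  1  2  2  2  3  3  3  3  3
 G  0  1  1  2  2  2  3  3  3  3  3
 C  0  1  1  2  2  2  3  3  4  4  4
 A  0  1  2  2  3  3  3  4  4  5  5

3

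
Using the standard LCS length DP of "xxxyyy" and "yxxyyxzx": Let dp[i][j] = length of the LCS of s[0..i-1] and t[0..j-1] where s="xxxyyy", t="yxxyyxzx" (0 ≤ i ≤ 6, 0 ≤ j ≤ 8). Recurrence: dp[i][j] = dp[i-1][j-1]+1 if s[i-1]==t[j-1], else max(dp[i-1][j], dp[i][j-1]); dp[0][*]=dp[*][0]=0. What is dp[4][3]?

2

   ''  y  x  x  y  y  x  z  x
''  0  0  0  0  0  0  0  0  0
 x  0  0  1  1  1  1  1  1  1
 x  0  0  1  2  2  2  2  2  2
 x  0  0  1  2  2  2  3  3  3
 y  0  1  1  2  3  3  3  3  3
 y  0  1  1  2  3  4  4  4  4
 y  0  1  1  2  3  4  4  4  4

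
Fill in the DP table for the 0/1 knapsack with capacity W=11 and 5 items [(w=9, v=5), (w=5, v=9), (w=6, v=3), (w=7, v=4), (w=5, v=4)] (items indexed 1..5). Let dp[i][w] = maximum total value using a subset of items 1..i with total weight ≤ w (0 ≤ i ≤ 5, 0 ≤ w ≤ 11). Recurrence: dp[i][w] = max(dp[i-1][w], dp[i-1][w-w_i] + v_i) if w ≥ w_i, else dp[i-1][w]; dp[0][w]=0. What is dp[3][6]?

i\w   0   1   2   3   4   5   6   7   8   9  10  11
  0   0   0   0   0   0   0   0   0   0   0   0   0
  1   0   0   0   0   0   0   0   0   0   5   5   5
  2   0   0   0   0   0   9   9   9   9   9   9   9
  3   0   0   0   0   0   9   9   9   9   9   9  12
  4   0   0   0   0   0   9   9   9   9   9   9  12
  5   0   0   0   0   0   9   9   9   9   9  13  13

9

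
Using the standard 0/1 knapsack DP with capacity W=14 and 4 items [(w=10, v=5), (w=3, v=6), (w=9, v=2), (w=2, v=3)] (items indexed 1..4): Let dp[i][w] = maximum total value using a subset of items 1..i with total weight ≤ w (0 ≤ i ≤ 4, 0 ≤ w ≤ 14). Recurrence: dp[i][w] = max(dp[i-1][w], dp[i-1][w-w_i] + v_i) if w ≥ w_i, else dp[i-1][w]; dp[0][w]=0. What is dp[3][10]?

6

i\w   0   1   2   3   4   5   6   7   8   9  10  11  12  13  14
  0   0   0   0   0   0   0   0   0   0   0   0   0   0   0   0
  1   0   0   0   0   0   0   0   0   0   0   5   5   5   5   5
  2   0   0   0   6   6   6   6   6   6   6   6   6   6  11  11
  3   0   0   0   6   6   6   6   6   6   6   6   6   8  11  11
  4   0   0   3   6   6   9   9   9   9   9   9   9   9  11  11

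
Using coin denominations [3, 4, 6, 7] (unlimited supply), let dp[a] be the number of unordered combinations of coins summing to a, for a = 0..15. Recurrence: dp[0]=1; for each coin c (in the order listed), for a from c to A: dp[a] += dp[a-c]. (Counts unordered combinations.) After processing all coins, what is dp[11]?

2

after  coin     0     1     2     3     4     5     6     7     8     9    10    11    12    13    14    15
          3     1     0     0     1     0     0     1     0     0     1     0     0     1     0     0     1
          4     1     0     0     1     1     0     1     1     1     1     1     1     2     1     1     2
          6     1     0     0     1     1     0     2     1     1     2     2     1     4     2     2     4
          7     1     0     0     1     1     0     2     2     1     2     3     2     4     4     4     5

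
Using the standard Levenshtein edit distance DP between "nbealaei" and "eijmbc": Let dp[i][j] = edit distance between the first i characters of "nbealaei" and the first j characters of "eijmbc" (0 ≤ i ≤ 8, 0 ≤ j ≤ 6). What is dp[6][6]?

6

   ''  e  i  j  m  b  c
''  0  1  2  3  4  5  6
 n  1  1  2  3  4  5  6
 b  2  2  2  3  4  4  5
 e  3  2  3  3  4  5  5
 a  4  3  3  4  4  5  6
 l  5  4  4  4  5  5  6
 a  6  5  5  5  5  6  6
 e  7  6  6  6  6  6  7
 i  8  7  6  7  7  7  7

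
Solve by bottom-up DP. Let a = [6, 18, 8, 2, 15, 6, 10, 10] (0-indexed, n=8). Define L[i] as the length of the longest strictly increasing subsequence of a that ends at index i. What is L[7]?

3

   i    0    1    2    3    4    5    6    7
a[i]    6   18    8    2   15    6   10   10
L[i]    1    2    2    1    3    2    3    3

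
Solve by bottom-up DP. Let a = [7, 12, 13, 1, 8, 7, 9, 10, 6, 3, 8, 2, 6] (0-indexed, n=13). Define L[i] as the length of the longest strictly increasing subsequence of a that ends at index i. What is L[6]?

   i    0    1    2    3    4    5    6    7    8    9   10   11   12
a[i]    7   12   13    1    8    7    9   10    6    3    8    2    6
L[i]    1    2    3    1    2    2    3    4    2    2    3    2    3

3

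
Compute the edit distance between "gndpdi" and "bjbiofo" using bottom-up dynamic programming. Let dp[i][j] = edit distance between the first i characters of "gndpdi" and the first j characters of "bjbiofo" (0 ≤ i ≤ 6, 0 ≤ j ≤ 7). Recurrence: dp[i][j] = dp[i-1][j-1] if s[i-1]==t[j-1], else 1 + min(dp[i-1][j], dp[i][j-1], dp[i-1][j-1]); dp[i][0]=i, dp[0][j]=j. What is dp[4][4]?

   ''  b  j  b  i  o  f  o
''  0  1  2  3  4  5  6  7
 g  1  1  2  3  4  5  6  7
 n  2  2  2  3  4  5  6  7
 d  3  3  3  3  4  5  6  7
 p  4  4  4  4  4  5  6  7
 d  5  5  5  5  5  5  6  7
 i  6  6  6  6  5  6  6  7

4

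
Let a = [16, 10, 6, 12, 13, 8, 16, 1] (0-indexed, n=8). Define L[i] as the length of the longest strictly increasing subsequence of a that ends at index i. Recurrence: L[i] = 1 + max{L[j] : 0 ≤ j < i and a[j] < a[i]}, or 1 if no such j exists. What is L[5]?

   i    0    1    2    3    4    5    6    7
a[i]   16   10    6   12   13    8   16    1
L[i]    1    1    1    2    3    2    4    1

2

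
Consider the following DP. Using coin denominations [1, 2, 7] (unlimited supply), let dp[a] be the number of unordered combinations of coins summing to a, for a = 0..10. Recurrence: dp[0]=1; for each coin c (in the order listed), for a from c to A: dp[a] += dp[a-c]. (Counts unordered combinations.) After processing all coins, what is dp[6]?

4

after  coin     0     1     2     3     4     5     6     7     8     9    10
          1     1     1     1     1     1     1     1     1     1     1     1
          2     1     1     2     2     3     3     4     4     5     5     6
          7     1     1     2     2     3     3     4     5     6     7     8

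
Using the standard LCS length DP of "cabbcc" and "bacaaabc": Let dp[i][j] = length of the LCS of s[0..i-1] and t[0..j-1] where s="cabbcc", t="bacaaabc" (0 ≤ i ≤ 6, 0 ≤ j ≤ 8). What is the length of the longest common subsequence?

4

   ''  b  a  c  a  a  a  b  c
''  0  0  0  0  0  0  0  0  0
 c  0  0  0  1  1  1  1  1  1
 a  0  0  1  1  2  2  2  2  2
 b  0  1  1  1  2  2  2  3  3
 b  0  1  1  1  2  2  2  3  3
 c  0  1  1  2  2  2  2  3  4
 c  0  1  1  2  2  2  2  3  4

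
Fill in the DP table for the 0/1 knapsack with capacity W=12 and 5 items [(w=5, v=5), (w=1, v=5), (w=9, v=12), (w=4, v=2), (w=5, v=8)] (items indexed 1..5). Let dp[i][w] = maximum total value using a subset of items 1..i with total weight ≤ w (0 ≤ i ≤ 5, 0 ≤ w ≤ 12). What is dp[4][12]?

17

i\w   0   1   2   3   4   5   6   7   8   9  10  11  12
  0   0   0   0   0   0   0   0   0   0   0   0   0   0
  1   0   0   0   0   0   5   5   5   5   5   5   5   5
  2   0   5   5   5   5   5  10  10  10  10  10  10  10
  3   0   5   5   5   5   5  10  10  10  12  17  17  17
  4   0   5   5   5   5   7  10  10  10  12  17  17  17
  5   0   5   5   5   5   8  13  13  13  13  17  18  18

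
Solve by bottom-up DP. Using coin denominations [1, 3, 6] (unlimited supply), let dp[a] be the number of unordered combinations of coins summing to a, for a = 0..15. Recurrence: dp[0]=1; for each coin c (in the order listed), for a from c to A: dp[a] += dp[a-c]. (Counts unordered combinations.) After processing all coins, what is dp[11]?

6

after  coin     0     1     2     3     4     5     6     7     8     9    10    11    12    13    14    15
          1     1     1     1     1     1     1     1     1     1     1     1     1     1     1     1     1
          3     1     1     1     2     2     2     3     3     3     4     4     4     5     5     5     6
          6     1     1     1     2     2     2     4     4     4     6     6     6     9     9     9    12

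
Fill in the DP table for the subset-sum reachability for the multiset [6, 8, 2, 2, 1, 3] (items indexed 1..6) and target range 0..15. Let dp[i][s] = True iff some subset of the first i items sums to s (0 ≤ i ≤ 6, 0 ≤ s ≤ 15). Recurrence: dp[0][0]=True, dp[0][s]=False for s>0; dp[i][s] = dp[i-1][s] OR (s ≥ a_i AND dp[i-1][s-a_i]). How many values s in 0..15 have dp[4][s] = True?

8

i\s   0   1   2   3   4   5   6   7   8   9  10  11  12  13  14  15
  0   T   F   F   F   F   F   F   F   F   F   F   F   F   F   F   F
  1   T   F   F   F   F   F   T   F   F   F   F   F   F   F   F   F
  2   T   F   F   F   F   F   T   F   T   F   F   F   F   F   T   F
  3   T   F   T   F   F   F   T   F   T   F   T   F   F   F   T   F
  4   T   F   T   F   T   F   T   F   T   F   T   F   T   F   T   F
  5   T   T   T   T   T   T   T   T   T   T   T   T   T   T   T   T
  6   T   T   T   T   T   T   T   T   T   T   T   T   T   T   T   T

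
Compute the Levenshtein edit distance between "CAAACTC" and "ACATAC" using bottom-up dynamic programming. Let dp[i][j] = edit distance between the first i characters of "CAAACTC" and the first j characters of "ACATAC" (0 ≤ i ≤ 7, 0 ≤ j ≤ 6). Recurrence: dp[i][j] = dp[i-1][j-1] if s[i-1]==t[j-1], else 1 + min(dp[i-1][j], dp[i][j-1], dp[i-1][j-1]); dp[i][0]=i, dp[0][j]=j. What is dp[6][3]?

   ''  A  C  A  T  A  C
''  0  1  2  3  4  5  6
 C  1  1  1  2  3  4  5
 A  2  1  2  1  2  3  4
 A  3  2  2  2  2  2  3
 A  4  3  3  2  3  2  3
 C  5  4  3  3  3  3  2
 T  6  5  4  4  3  4  3
 C  7  6  5  5  4  4  4

4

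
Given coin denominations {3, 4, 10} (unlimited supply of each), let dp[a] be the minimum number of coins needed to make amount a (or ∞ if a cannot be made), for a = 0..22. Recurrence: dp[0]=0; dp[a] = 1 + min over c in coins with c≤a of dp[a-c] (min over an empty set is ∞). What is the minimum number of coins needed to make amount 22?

 a  0  1  2  3  4  5  6  7  8  9 10 11 12 13 14 15 16 17 18 19 20 21 22
dp  0  -  -  1  1  -  2  2  2  3  1  3  3  2  2  4  3  3  3  4  2  4  4
(- denotes ∞ / unreachable)

4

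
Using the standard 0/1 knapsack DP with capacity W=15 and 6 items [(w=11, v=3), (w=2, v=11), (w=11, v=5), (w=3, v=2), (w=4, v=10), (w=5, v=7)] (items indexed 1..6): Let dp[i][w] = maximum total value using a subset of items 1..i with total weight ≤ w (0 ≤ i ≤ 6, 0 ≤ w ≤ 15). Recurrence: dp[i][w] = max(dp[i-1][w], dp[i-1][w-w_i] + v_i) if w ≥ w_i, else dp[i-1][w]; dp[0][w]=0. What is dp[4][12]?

i\w   0   1   2   3   4   5   6   7   8   9  10  11  12  13  14  15
  0   0   0   0   0   0   0   0   0   0   0   0   0   0   0   0   0
  1   0   0   0   0   0   0   0   0   0   0   0   3   3   3   3   3
  2   0   0  11  11  11  11  11  11  11  11  11  11  11  14  14  14
  3   0   0  11  11  11  11  11  11  11  11  11  11  11  16  16  16
  4   0   0  11  11  11  13  13  13  13  13  13  13  13  16  16  16
  5   0   0  11  11  11  13  21  21  21  23  23  23  23  23  23  23
  6   0   0  11  11  11  13  21  21  21  23  23  28  28  28  30  30

13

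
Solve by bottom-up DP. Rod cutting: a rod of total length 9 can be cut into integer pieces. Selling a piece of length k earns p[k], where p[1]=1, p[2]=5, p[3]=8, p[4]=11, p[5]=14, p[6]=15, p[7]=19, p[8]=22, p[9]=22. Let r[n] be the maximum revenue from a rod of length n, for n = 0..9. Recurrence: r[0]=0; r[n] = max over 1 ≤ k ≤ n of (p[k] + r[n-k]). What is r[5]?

14

   n    0    1    2    3    4    5    6    7    8    9
r[n]    0    1    5    8   11   14   16   19   22   25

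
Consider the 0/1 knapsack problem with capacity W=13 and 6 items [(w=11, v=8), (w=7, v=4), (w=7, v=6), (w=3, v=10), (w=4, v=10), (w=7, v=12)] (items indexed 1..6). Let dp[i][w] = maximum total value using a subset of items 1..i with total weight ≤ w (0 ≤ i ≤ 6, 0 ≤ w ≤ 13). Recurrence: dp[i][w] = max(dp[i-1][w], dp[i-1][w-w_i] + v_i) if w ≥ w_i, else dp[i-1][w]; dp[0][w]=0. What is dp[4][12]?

i\w   0   1   2   3   4   5   6   7   8   9  10  11  12  13
  0   0   0   0   0   0   0   0   0   0   0   0   0   0   0
  1   0   0   0   0   0   0   0   0   0   0   0   8   8   8
  2   0   0   0   0   0   0   0   4   4   4   4   8   8   8
  3   0   0   0   0   0   0   0   6   6   6   6   8   8   8
  4   0   0   0  10  10  10  10  10  10  10  16  16  16  16
  5   0   0   0  10  10  10  10  20  20  20  20  20  20  20
  6   0   0   0  10  10  10  10  20  20  20  22  22  22  22

16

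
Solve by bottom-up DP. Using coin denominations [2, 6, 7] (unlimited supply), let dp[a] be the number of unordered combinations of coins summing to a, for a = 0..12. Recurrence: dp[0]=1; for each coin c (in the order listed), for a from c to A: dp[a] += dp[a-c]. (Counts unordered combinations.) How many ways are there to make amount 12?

3

after  coin     0     1     2     3     4     5     6     7     8     9    10    11    12
          2     1     0     1     0     1     0     1     0     1     0     1     0     1
          6     1     0     1     0     1     0     2     0     2     0     2     0     3
          7     1     0     1     0     1     0     2     1     2     1     2     1     3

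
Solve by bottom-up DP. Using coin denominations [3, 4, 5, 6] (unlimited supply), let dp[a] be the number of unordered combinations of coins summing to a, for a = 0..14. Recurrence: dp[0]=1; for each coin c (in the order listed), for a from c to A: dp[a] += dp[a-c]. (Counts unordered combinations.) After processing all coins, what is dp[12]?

after  coin     0     1     2     3     4     5     6     7     8     9    10    11    12    13    14
          3     1     0     0     1     0     0     1     0     0     1     0     0     1     0     0
          4     1     0     0     1     1     0     1     1     1     1     1     1     2     1     1
          5     1     0     0     1     1     1     1     1     2     2     2     2     3     3     3
          6     1     0     0     1     1     1     2     1     2     3     3     3     5     4     5

5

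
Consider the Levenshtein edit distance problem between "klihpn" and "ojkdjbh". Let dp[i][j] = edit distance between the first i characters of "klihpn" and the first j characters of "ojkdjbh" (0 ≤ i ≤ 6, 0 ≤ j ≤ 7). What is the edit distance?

7

   ''  o  j  k  d  j  b  h
''  0  1  2  3  4  5  6  7
 k  1  1  2  2  3  4  5  6
 l  2  2  2  3  3  4  5  6
 i  3  3  3  3  4  4  5  6
 h  4  4  4  4  4  5  5  5
 p  5  5  5  5  5  5  6  6
 n  6  6  6  6  6  6  6  7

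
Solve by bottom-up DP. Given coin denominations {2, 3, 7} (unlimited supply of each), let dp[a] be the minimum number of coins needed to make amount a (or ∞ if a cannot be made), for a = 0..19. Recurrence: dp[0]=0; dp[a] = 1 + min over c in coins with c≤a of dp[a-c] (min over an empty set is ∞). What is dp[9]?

 a  0  1  2  3  4  5  6  7  8  9 10 11 12 13 14 15 16 17 18 19
dp  0  -  1  1  2  2  2  1  3  2  2  3  3  3  2  4  3  3  4  4
(- denotes ∞ / unreachable)

2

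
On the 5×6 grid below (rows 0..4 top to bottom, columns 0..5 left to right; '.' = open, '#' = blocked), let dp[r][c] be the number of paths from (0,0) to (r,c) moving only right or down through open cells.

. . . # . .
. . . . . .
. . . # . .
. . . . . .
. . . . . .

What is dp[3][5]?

19

r\c   0   1   2   3   4   5
  0   1   1   1   0   0   0
  1   1   2   3   3   3   3
  2   1   3   6   0   3   6
  3   1   4  10  10  13  19
  4   1   5  15  25  38  57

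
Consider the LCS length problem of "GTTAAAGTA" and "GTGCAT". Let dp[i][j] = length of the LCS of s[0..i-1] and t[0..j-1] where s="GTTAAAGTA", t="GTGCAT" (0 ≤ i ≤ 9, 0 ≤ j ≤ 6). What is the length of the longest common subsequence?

4

   ''  G  T  G  C  A  T
''  0  0  0  0  0  0  0
 G  0  1  1  1  1  1  1
 T  0  1  2  2  2  2  2
 T  0  1  2  2  2  2  3
 A  0  1  2  2  2  3  3
 A  0  1  2  2  2  3  3
 A  0  1  2  2  2  3  3
 G  0  1  2  3  3  3  3
 T  0  1  2  3  3  3  4
 A  0  1  2  3  3  4  4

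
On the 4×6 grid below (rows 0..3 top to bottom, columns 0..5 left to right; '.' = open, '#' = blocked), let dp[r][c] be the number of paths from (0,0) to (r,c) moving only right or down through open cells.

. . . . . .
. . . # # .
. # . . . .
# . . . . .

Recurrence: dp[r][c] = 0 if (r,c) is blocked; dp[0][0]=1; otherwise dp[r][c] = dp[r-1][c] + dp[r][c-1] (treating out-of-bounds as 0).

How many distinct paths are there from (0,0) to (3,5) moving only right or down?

13

r\c   0   1   2   3   4   5
  0   1   1   1   1   1   1
  1   1   2   3   0   0   1
  2   1   0   3   3   3   4
  3   0   0   3   6   9  13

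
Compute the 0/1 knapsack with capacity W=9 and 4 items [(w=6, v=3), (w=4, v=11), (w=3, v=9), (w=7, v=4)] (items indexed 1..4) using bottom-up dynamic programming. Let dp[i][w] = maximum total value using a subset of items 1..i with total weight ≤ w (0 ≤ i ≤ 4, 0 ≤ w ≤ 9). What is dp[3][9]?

20

i\w   0   1   2   3   4   5   6   7   8   9
  0   0   0   0   0   0   0   0   0   0   0
  1   0   0   0   0   0   0   3   3   3   3
  2   0   0   0   0  11  11  11  11  11  11
  3   0   0   0   9  11  11  11  20  20  20
  4   0   0   0   9  11  11  11  20  20  20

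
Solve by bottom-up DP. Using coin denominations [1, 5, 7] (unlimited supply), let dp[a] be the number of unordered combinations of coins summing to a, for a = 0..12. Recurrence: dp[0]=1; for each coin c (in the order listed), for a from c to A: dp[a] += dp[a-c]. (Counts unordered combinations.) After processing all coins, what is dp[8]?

3

after  coin     0     1     2     3     4     5     6     7     8     9    10    11    12
          1     1     1     1     1     1     1     1     1     1     1     1     1     1
          5     1     1     1     1     1     2     2     2     2     2     3     3     3
          7     1     1     1     1     1     2     2     3     3     3     4     4     5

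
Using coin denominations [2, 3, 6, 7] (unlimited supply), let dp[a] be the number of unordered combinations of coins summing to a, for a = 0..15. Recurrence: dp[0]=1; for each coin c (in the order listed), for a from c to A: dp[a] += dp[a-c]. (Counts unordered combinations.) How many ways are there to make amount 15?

after  coin     0     1     2     3     4     5     6     7     8     9    10    11    12    13    14    15
          2     1     0     1     0     1     0     1     0     1     0     1     0     1     0     1     0
          3     1     0     1     1     1     1     2     1     2     2     2     2     3     2     3     3
          6     1     0     1     1     1     1     3     1     3     3     3     3     6     3     6     6
          7     1     0     1     1     1     1     3     2     3     4     4     4     7     6     8     9

9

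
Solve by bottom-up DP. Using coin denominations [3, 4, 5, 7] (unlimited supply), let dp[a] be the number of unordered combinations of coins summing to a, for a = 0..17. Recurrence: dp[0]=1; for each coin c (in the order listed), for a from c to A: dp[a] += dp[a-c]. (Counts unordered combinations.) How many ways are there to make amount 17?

after  coin     0     1     2     3     4     5     6     7     8     9    10    11    12    13    14    15    16    17
          3     1     0     0     1     0     0     1     0     0     1     0     0     1     0     0     1     0     0
          4     1     0     0     1     1     0     1     1     1     1     1     1     2     1     1     2     2     1
          5     1     0     0     1     1     1     1     1     2     2     2     2     3     3     3     4     4     4
          7     1     0     0     1     1     1     1     2     2     2     3     3     4     4     5     6     6     7

7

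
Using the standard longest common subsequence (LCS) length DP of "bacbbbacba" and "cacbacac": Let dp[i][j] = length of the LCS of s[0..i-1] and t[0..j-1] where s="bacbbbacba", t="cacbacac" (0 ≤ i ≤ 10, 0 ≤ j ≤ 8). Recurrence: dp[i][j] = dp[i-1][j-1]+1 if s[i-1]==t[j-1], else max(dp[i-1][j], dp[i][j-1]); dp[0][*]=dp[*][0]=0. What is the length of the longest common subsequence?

6

   ''  c  a  c  b  a  c  a  c
''  0  0  0  0  0  0  0  0  0
 b  0  0  0  0  1  1  1  1  1
 a  0  0  1  1  1  2  2  2  2
 c  0  1  1  2  2  2  3  3  3
 b  0  1  1  2  3  3  3  3  3
 b  0  1  1  2  3  3  3  3  3
 b  0  1  1  2  3  3  3  3  3
 a  0  1  2  2  3  4  4  4  4
 c  0  1  2  3  3  4  5  5  5
 b  0  1  2  3  4  4  5  5  5
 a  0  1  2  3  4  5  5  6  6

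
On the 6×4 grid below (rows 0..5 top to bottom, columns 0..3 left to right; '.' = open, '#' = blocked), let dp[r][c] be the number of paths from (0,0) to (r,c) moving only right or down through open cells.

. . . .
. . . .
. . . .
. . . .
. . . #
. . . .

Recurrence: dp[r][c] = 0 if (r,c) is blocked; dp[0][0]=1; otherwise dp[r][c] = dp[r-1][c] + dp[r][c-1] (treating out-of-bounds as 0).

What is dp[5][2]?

21

r\c   0   1   2   3
  0   1   1   1   1
  1   1   2   3   4
  2   1   3   6  10
  3   1   4  10  20
  4   1   5  15   0
  5   1   6  21  21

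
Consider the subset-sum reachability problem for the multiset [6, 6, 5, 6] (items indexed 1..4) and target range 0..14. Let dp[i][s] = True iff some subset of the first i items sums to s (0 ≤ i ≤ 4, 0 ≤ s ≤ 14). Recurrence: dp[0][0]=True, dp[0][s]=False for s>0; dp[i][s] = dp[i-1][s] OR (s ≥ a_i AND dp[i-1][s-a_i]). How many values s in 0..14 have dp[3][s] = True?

i\s   0   1   2   3   4   5   6   7   8   9  10  11  12  13  14
  0   T   F   F   F   F   F   F   F   F   F   F   F   F   F   F
  1   T   F   F   F   F   F   T   F   F   F   F   F   F   F   F
  2   T   F   F   F   F   F   T   F   F   F   F   F   T   F   F
  3   T   F   F   F   F   T   T   F   F   F   F   T   T   F   F
  4   T   F   F   F   F   T   T   F   F   F   F   T   T   F   F

5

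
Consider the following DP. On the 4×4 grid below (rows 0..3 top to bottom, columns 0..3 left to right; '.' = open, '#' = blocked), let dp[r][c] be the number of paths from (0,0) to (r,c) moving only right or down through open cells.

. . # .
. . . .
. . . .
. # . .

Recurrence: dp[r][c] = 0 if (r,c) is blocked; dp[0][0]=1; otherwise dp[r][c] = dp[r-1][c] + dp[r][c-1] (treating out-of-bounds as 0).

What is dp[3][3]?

12

r\c   0   1   2   3
  0   1   1   0   0
  1   1   2   2   2
  2   1   3   5   7
  3   1   0   5  12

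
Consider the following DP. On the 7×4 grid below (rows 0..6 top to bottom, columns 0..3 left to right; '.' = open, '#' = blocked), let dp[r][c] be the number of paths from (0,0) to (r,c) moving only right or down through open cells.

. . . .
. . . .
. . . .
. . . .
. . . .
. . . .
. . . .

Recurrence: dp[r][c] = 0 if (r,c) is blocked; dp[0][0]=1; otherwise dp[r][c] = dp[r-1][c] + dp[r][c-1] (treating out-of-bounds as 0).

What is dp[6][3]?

84

r\c   0   1   2   3
  0   1   1   1   1
  1   1   2   3   4
  2   1   3   6  10
  3   1   4  10  20
  4   1   5  15  35
  5   1   6  21  56
  6   1   7  28  84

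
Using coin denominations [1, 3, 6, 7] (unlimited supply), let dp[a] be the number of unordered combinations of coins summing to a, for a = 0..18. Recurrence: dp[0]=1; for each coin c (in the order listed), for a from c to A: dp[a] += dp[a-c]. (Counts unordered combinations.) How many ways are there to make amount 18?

after  coin     0     1     2     3     4     5     6     7     8     9    10    11    12    13    14    15    16    17    18
          1     1     1     1     1     1     1     1     1     1     1     1     1     1     1     1     1     1     1     1
          3     1     1     1     2     2     2     3     3     3     4     4     4     5     5     5     6     6     6     7
          6     1     1     1     2     2     2     4     4     4     6     6     6     9     9     9    12    12    12    16
          7     1     1     1     2     2     2     4     5     5     7     8     8    11    13    14    17    19    20    24

24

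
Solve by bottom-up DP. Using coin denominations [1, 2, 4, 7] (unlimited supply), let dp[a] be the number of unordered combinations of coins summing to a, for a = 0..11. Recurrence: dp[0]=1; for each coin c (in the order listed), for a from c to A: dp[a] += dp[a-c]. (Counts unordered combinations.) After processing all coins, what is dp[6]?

after  coin     0     1     2     3     4     5     6     7     8     9    10    11
          1     1     1     1     1     1     1     1     1     1     1     1     1
          2     1     1     2     2     3     3     4     4     5     5     6     6
          4     1     1     2     2     4     4     6     6     9     9    12    12
          7     1     1     2     2     4     4     6     7    10    11    14    16

6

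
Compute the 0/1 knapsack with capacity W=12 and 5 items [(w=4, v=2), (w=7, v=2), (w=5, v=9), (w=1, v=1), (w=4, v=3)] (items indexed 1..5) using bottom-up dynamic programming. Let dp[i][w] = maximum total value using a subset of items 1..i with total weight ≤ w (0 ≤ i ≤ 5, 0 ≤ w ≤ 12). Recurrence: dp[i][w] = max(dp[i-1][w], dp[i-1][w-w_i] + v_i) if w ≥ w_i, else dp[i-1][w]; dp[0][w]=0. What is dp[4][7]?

10

i\w   0   1   2   3   4   5   6   7   8   9  10  11  12
  0   0   0   0   0   0   0   0   0   0   0   0   0   0
  1   0   0   0   0   2   2   2   2   2   2   2   2   2
  2   0   0   0   0   2   2   2   2   2   2   2   4   4
  3   0   0   0   0   2   9   9   9   9  11  11  11  11
  4   0   1   1   1   2   9  10  10  10  11  12  12  12
  5   0   1   1   1   3   9  10  10  10  12  13  13  13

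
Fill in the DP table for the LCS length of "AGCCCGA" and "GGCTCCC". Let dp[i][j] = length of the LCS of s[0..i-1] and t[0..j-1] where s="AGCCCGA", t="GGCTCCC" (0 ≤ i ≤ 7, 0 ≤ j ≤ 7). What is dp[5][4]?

2

   ''  G  G  C  T  C  C  C
''  0  0  0  0  0  0  0  0
 A  0  0  0  0  0  0  0  0
 G  0  1  1  1  1  1  1  1
 C  0  1  1  2  2  2  2  2
 C  0  1  1  2  2  3  3  3
 C  0  1  1  2  2  3  4  4
 G  0  1  2  2  2  3  4  4
 A  0  1  2  2  2  3  4  4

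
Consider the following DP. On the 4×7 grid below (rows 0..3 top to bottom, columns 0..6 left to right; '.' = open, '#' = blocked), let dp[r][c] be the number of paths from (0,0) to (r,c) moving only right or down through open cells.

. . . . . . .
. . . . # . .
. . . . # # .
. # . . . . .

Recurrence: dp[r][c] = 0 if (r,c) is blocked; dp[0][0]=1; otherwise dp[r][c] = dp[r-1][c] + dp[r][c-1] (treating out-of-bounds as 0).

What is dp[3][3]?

16

r\c   0   1   2   3   4   5   6
  0   1   1   1   1   1   1   1
  1   1   2   3   4   0   1   2
  2   1   3   6  10   0   0   2
  3   1   0   6  16  16  16  18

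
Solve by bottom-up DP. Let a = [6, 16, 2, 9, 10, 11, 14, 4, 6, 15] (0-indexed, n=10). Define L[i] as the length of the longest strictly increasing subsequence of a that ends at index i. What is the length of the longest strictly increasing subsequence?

6

   i    0    1    2    3    4    5    6    7    8    9
a[i]    6   16    2    9   10   11   14    4    6   15
L[i]    1    2    1    2    3    4    5    2    3    6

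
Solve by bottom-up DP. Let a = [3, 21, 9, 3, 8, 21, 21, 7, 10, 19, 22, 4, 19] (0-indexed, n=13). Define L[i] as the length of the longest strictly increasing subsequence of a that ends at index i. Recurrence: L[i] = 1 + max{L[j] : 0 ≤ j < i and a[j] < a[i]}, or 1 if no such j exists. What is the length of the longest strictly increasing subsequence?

5

   i    0    1    2    3    4    5    6    7    8    9   10   11   12
a[i]    3   21    9    3    8   21   21    7   10   19   22    4   19
L[i]    1    2    2    1    2    3    3    2    3    4    5    2    4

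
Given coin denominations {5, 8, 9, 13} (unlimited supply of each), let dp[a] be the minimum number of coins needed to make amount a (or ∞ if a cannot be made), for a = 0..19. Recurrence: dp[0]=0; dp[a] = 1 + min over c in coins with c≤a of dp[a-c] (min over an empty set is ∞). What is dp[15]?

 a  0  1  2  3  4  5  6  7  8  9 10 11 12 13 14 15 16 17 18 19
dp  0  -  -  -  -  1  -  -  1  1  2  -  -  1  2  3  2  2  2  3
(- denotes ∞ / unreachable)

3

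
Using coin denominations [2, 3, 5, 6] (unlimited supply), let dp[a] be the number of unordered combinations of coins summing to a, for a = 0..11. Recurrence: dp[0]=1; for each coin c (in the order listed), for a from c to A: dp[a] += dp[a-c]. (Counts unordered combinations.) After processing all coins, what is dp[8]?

4

after  coin     0     1     2     3     4     5     6     7     8     9    10    11
          2     1     0     1     0     1     0     1     0     1     0     1     0
          3     1     0     1     1     1     1     2     1     2     2     2     2
          5     1     0     1     1     1     2     2     2     3     3     4     4
          6     1     0     1     1     1     2     3     2     4     4     5     6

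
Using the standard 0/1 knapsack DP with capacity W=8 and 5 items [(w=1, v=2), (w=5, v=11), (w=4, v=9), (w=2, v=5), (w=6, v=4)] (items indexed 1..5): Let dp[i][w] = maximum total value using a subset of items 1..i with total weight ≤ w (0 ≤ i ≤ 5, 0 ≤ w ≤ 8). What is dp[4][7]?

i\w   0   1   2   3   4   5   6   7   8
  0   0   0   0   0   0   0   0   0   0
  1   0   2   2   2   2   2   2   2   2
  2   0   2   2   2   2  11  13  13  13
  3   0   2   2   2   9  11  13  13  13
  4   0   2   5   7   9  11  14  16  18
  5   0   2   5   7   9  11  14  16  18

16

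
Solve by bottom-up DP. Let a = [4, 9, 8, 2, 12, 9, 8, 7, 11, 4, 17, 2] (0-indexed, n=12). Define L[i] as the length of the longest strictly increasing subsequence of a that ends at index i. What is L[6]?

2

   i    0    1    2    3    4    5    6    7    8    9   10   11
a[i]    4    9    8    2   12    9    8    7   11    4   17    2
L[i]    1    2    2    1    3    3    2    2    4    2    5    1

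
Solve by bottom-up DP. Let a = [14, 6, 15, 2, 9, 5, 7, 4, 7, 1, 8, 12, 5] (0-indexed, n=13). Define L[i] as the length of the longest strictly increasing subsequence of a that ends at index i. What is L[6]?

   i    0    1    2    3    4    5    6    7    8    9   10   11   12
a[i]   14    6   15    2    9    5    7    4    7    1    8   12    5
L[i]    1    1    2    1    2    2    3    2    3    1    4    5    3

3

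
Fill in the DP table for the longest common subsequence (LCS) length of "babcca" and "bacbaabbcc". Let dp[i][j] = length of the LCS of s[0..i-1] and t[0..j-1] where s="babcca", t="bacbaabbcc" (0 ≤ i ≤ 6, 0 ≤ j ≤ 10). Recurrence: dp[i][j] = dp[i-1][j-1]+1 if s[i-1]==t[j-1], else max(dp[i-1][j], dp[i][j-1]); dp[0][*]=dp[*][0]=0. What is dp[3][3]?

   ''  b  a  c  b  a  a  b  b  c  c
''  0  0  0  0  0  0  0  0  0  0  0
 b  0  1  1  1  1  1  1  1  1  1  1
 a  0  1  2  2  2  2  2  2  2  2  2
 b  0  1  2  2  3  3  3  3  3  3  3
 c  0  1  2  3  3  3  3  3  3  4  4
 c  0  1  2  3  3  3  3  3  3  4  5
 a  0  1  2  3  3  4  4  4  4  4  5

2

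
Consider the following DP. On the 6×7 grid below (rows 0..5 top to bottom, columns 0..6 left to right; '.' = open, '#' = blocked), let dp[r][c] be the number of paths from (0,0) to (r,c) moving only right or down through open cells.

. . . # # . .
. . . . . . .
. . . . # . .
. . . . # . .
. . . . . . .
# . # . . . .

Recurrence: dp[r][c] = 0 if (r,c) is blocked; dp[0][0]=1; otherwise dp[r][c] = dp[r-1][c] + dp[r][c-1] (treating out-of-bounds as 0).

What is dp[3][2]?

10

r\c   0   1   2   3   4   5   6
  0   1   1   1   0   0   0   0
  1   1   2   3   3   3   3   3
  2   1   3   6   9   0   3   6
  3   1   4  10  19   0   3   9
  4   1   5  15  34  34  37  46
  5   0   5   0  34  68 105 151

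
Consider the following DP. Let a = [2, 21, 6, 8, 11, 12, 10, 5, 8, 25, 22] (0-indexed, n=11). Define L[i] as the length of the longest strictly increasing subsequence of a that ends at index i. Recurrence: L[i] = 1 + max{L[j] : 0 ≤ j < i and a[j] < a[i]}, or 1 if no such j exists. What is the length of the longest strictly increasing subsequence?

   i    0    1    2    3    4    5    6    7    8    9   10
a[i]    2   21    6    8   11   12   10    5    8   25   22
L[i]    1    2    2    3    4    5    4    2    3    6    6

6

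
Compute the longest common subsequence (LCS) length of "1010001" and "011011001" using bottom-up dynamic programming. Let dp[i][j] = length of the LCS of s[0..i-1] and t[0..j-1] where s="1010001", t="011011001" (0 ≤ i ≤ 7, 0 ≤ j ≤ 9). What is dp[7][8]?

   ''  0  1  1  0  1  1  0  0  1
''  0  0  0  0  0  0  0  0  0  0
 1  0  0  1  1  1  1  1  1  1  1
 0  0  1  1  1  2  2  2  2  2  2
 1  0  1  2  2  2  3  3  3  3  3
 0  0  1  2  2  3  3  3  4  4  4
 0  0  1  2  2  3  3  3  4  5  5
 0  0  1  2  2  3  3  3  4  5  5
 1  0  1  2  3  3  4  4  4  5  6

5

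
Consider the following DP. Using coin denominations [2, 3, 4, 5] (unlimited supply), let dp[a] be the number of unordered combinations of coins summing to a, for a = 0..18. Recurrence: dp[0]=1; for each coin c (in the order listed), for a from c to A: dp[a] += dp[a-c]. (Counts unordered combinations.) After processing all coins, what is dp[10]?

7

after  coin     0     1     2     3     4     5     6     7     8     9    10    11    12    13    14    15    16    17    18
          2     1     0     1     0     1     0     1     0     1     0     1     0     1     0     1     0     1     0     1
          3     1     0     1     1     1     1     2     1     2     2     2     2     3     2     3     3     3     3     4
          4     1     0     1     1     2     1     3     2     4     3     5     4     7     5     8     7    10     8    12
          5     1     0     1     1     2     2     3     3     5     5     7     7    10    10    13    14    17    18    22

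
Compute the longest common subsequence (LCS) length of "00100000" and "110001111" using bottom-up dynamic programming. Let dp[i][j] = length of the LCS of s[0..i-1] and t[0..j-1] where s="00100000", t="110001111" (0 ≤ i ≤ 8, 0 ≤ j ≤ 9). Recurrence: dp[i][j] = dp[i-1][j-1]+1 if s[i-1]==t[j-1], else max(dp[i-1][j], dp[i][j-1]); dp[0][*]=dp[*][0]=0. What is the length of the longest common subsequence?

4

   ''  1  1  0  0  0  1  1  1  1
''  0  0  0  0  0  0  0  0  0  0
 0  0  0  0  1  1  1  1  1  1  1
 0  0  0  0  1  2  2  2  2  2  2
 1  0  1  1  1  2  2  3  3  3  3
 0  0  1  1  2  2  3  3  3  3  3
 0  0  1  1  2  3  3  3  3  3  3
 0  0  1  1  2  3  4  4  4  4  4
 0  0  1  1  2  3  4  4  4  4  4
 0  0  1  1  2  3  4  4  4  4  4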